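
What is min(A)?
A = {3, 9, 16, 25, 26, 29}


Set A = {3, 9, 16, 25, 26, 29}
Elements in ascending order: 3, 9, 16, 25, 26, 29
The smallest element is 3.

3


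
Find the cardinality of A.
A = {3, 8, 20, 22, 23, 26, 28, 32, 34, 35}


Set A = {3, 8, 20, 22, 23, 26, 28, 32, 34, 35}
Listing elements: 3, 8, 20, 22, 23, 26, 28, 32, 34, 35
Counting: 10 elements
|A| = 10

10


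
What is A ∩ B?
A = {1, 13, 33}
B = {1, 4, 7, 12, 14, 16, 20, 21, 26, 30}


Set A = {1, 13, 33}
Set B = {1, 4, 7, 12, 14, 16, 20, 21, 26, 30}
A ∩ B includes only elements in both sets.
Check each element of A against B:
1 ✓, 13 ✗, 33 ✗
A ∩ B = {1}

{1}


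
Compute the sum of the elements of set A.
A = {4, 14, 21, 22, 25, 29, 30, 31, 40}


Set A = {4, 14, 21, 22, 25, 29, 30, 31, 40}
Sum = 4 + 14 + 21 + 22 + 25 + 29 + 30 + 31 + 40 = 216

216


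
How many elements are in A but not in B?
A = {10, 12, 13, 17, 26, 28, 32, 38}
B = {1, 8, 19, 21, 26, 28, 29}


Set A = {10, 12, 13, 17, 26, 28, 32, 38}
Set B = {1, 8, 19, 21, 26, 28, 29}
A \ B = {10, 12, 13, 17, 32, 38}
|A \ B| = 6

6


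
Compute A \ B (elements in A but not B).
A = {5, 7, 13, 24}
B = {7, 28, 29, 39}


Set A = {5, 7, 13, 24}
Set B = {7, 28, 29, 39}
A \ B includes elements in A that are not in B.
Check each element of A:
5 (not in B, keep), 7 (in B, remove), 13 (not in B, keep), 24 (not in B, keep)
A \ B = {5, 13, 24}

{5, 13, 24}


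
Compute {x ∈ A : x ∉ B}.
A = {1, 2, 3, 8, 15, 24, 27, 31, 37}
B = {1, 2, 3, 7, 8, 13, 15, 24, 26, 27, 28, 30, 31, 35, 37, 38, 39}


Set A = {1, 2, 3, 8, 15, 24, 27, 31, 37}
Set B = {1, 2, 3, 7, 8, 13, 15, 24, 26, 27, 28, 30, 31, 35, 37, 38, 39}
Check each element of A against B:
1 ∈ B, 2 ∈ B, 3 ∈ B, 8 ∈ B, 15 ∈ B, 24 ∈ B, 27 ∈ B, 31 ∈ B, 37 ∈ B
Elements of A not in B: {}

{}


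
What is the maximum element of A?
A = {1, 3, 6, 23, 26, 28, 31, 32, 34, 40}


Set A = {1, 3, 6, 23, 26, 28, 31, 32, 34, 40}
Elements in ascending order: 1, 3, 6, 23, 26, 28, 31, 32, 34, 40
The largest element is 40.

40


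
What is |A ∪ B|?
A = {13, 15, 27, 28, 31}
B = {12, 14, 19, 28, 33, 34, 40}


Set A = {13, 15, 27, 28, 31}, |A| = 5
Set B = {12, 14, 19, 28, 33, 34, 40}, |B| = 7
A ∩ B = {28}, |A ∩ B| = 1
|A ∪ B| = |A| + |B| - |A ∩ B| = 5 + 7 - 1 = 11

11


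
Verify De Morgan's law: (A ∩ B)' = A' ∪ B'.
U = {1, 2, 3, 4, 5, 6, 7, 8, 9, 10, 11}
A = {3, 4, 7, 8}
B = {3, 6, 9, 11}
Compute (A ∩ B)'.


U = {1, 2, 3, 4, 5, 6, 7, 8, 9, 10, 11}
A = {3, 4, 7, 8}, B = {3, 6, 9, 11}
A ∩ B = {3}
(A ∩ B)' = U \ (A ∩ B) = {1, 2, 4, 5, 6, 7, 8, 9, 10, 11}
Verification via A' ∪ B': A' = {1, 2, 5, 6, 9, 10, 11}, B' = {1, 2, 4, 5, 7, 8, 10}
A' ∪ B' = {1, 2, 4, 5, 6, 7, 8, 9, 10, 11} ✓

{1, 2, 4, 5, 6, 7, 8, 9, 10, 11}


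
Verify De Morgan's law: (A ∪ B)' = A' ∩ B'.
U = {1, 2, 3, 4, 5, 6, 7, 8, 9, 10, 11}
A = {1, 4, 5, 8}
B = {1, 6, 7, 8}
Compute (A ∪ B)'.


U = {1, 2, 3, 4, 5, 6, 7, 8, 9, 10, 11}
A = {1, 4, 5, 8}, B = {1, 6, 7, 8}
A ∪ B = {1, 4, 5, 6, 7, 8}
(A ∪ B)' = U \ (A ∪ B) = {2, 3, 9, 10, 11}
Verification via A' ∩ B': A' = {2, 3, 6, 7, 9, 10, 11}, B' = {2, 3, 4, 5, 9, 10, 11}
A' ∩ B' = {2, 3, 9, 10, 11} ✓

{2, 3, 9, 10, 11}


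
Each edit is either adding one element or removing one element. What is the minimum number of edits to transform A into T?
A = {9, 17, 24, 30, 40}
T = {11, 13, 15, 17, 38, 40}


Set A = {9, 17, 24, 30, 40}
Set T = {11, 13, 15, 17, 38, 40}
Elements to remove from A (in A, not in T): {9, 24, 30} → 3 removals
Elements to add to A (in T, not in A): {11, 13, 15, 38} → 4 additions
Total edits = 3 + 4 = 7

7


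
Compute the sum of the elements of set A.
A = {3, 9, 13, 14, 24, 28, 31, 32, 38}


Set A = {3, 9, 13, 14, 24, 28, 31, 32, 38}
Sum = 3 + 9 + 13 + 14 + 24 + 28 + 31 + 32 + 38 = 192

192


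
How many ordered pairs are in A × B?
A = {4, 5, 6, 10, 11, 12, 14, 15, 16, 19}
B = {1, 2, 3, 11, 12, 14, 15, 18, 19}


Set A = {4, 5, 6, 10, 11, 12, 14, 15, 16, 19} has 10 elements.
Set B = {1, 2, 3, 11, 12, 14, 15, 18, 19} has 9 elements.
|A × B| = |A| × |B| = 10 × 9 = 90

90


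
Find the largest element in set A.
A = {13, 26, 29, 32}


Set A = {13, 26, 29, 32}
Elements in ascending order: 13, 26, 29, 32
The largest element is 32.

32


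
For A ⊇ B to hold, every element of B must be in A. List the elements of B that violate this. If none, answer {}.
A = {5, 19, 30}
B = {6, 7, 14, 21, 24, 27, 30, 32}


Set A = {5, 19, 30}
Set B = {6, 7, 14, 21, 24, 27, 30, 32}
Check each element of B against A:
6 ∉ A (include), 7 ∉ A (include), 14 ∉ A (include), 21 ∉ A (include), 24 ∉ A (include), 27 ∉ A (include), 30 ∈ A, 32 ∉ A (include)
Elements of B not in A: {6, 7, 14, 21, 24, 27, 32}

{6, 7, 14, 21, 24, 27, 32}


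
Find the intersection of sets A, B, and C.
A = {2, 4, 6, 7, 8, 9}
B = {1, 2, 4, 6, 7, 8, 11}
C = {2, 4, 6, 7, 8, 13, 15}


Set A = {2, 4, 6, 7, 8, 9}
Set B = {1, 2, 4, 6, 7, 8, 11}
Set C = {2, 4, 6, 7, 8, 13, 15}
First, A ∩ B = {2, 4, 6, 7, 8}
Then, (A ∩ B) ∩ C = {2, 4, 6, 7, 8}

{2, 4, 6, 7, 8}


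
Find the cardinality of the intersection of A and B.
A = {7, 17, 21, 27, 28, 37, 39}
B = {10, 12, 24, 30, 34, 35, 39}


Set A = {7, 17, 21, 27, 28, 37, 39}
Set B = {10, 12, 24, 30, 34, 35, 39}
A ∩ B = {39}
|A ∩ B| = 1

1


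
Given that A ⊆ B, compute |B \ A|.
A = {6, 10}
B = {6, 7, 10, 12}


Set A = {6, 10}, |A| = 2
Set B = {6, 7, 10, 12}, |B| = 4
Since A ⊆ B: B \ A = {7, 12}
|B| - |A| = 4 - 2 = 2

2


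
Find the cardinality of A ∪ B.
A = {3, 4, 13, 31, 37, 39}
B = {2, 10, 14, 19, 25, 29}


Set A = {3, 4, 13, 31, 37, 39}, |A| = 6
Set B = {2, 10, 14, 19, 25, 29}, |B| = 6
A ∩ B = {}, |A ∩ B| = 0
|A ∪ B| = |A| + |B| - |A ∩ B| = 6 + 6 - 0 = 12

12


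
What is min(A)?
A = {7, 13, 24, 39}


Set A = {7, 13, 24, 39}
Elements in ascending order: 7, 13, 24, 39
The smallest element is 7.

7


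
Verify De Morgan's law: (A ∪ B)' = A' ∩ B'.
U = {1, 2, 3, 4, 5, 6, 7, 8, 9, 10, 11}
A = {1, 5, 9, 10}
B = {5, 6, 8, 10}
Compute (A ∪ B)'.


U = {1, 2, 3, 4, 5, 6, 7, 8, 9, 10, 11}
A = {1, 5, 9, 10}, B = {5, 6, 8, 10}
A ∪ B = {1, 5, 6, 8, 9, 10}
(A ∪ B)' = U \ (A ∪ B) = {2, 3, 4, 7, 11}
Verification via A' ∩ B': A' = {2, 3, 4, 6, 7, 8, 11}, B' = {1, 2, 3, 4, 7, 9, 11}
A' ∩ B' = {2, 3, 4, 7, 11} ✓

{2, 3, 4, 7, 11}


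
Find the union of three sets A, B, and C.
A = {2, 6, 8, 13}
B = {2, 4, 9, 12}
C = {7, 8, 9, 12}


Set A = {2, 6, 8, 13}
Set B = {2, 4, 9, 12}
Set C = {7, 8, 9, 12}
First, A ∪ B = {2, 4, 6, 8, 9, 12, 13}
Then, (A ∪ B) ∪ C = {2, 4, 6, 7, 8, 9, 12, 13}

{2, 4, 6, 7, 8, 9, 12, 13}


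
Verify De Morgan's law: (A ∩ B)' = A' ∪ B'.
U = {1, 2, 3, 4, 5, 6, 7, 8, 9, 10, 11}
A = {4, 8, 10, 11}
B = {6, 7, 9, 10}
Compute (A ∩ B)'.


U = {1, 2, 3, 4, 5, 6, 7, 8, 9, 10, 11}
A = {4, 8, 10, 11}, B = {6, 7, 9, 10}
A ∩ B = {10}
(A ∩ B)' = U \ (A ∩ B) = {1, 2, 3, 4, 5, 6, 7, 8, 9, 11}
Verification via A' ∪ B': A' = {1, 2, 3, 5, 6, 7, 9}, B' = {1, 2, 3, 4, 5, 8, 11}
A' ∪ B' = {1, 2, 3, 4, 5, 6, 7, 8, 9, 11} ✓

{1, 2, 3, 4, 5, 6, 7, 8, 9, 11}


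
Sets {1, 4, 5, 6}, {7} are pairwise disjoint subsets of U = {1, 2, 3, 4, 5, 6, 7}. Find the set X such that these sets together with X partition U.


U = {1, 2, 3, 4, 5, 6, 7}
Shown blocks: {1, 4, 5, 6}, {7}
A partition's blocks are pairwise disjoint and cover U, so the missing block = U \ (union of shown blocks).
Union of shown blocks: {1, 4, 5, 6, 7}
Missing block = U \ (union) = {2, 3}

{2, 3}


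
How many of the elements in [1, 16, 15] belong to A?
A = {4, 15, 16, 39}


Set A = {4, 15, 16, 39}
Candidates: [1, 16, 15]
Check each candidate:
1 ∉ A, 16 ∈ A, 15 ∈ A
Count of candidates in A: 2

2


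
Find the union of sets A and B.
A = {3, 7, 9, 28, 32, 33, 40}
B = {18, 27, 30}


Set A = {3, 7, 9, 28, 32, 33, 40}
Set B = {18, 27, 30}
A ∪ B includes all elements in either set.
Elements from A: {3, 7, 9, 28, 32, 33, 40}
Elements from B not already included: {18, 27, 30}
A ∪ B = {3, 7, 9, 18, 27, 28, 30, 32, 33, 40}

{3, 7, 9, 18, 27, 28, 30, 32, 33, 40}


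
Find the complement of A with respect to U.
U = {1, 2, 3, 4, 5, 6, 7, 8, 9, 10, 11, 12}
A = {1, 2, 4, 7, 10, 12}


Universal set U = {1, 2, 3, 4, 5, 6, 7, 8, 9, 10, 11, 12}
Set A = {1, 2, 4, 7, 10, 12}
A' = U \ A = elements in U but not in A
Checking each element of U:
1 (in A, exclude), 2 (in A, exclude), 3 (not in A, include), 4 (in A, exclude), 5 (not in A, include), 6 (not in A, include), 7 (in A, exclude), 8 (not in A, include), 9 (not in A, include), 10 (in A, exclude), 11 (not in A, include), 12 (in A, exclude)
A' = {3, 5, 6, 8, 9, 11}

{3, 5, 6, 8, 9, 11}


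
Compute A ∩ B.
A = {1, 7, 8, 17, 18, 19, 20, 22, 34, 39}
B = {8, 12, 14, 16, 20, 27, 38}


Set A = {1, 7, 8, 17, 18, 19, 20, 22, 34, 39}
Set B = {8, 12, 14, 16, 20, 27, 38}
A ∩ B includes only elements in both sets.
Check each element of A against B:
1 ✗, 7 ✗, 8 ✓, 17 ✗, 18 ✗, 19 ✗, 20 ✓, 22 ✗, 34 ✗, 39 ✗
A ∩ B = {8, 20}

{8, 20}


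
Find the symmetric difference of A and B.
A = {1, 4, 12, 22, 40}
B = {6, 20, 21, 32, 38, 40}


Set A = {1, 4, 12, 22, 40}
Set B = {6, 20, 21, 32, 38, 40}
A △ B = (A \ B) ∪ (B \ A)
Elements in A but not B: {1, 4, 12, 22}
Elements in B but not A: {6, 20, 21, 32, 38}
A △ B = {1, 4, 6, 12, 20, 21, 22, 32, 38}

{1, 4, 6, 12, 20, 21, 22, 32, 38}


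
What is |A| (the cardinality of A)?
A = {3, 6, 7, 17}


Set A = {3, 6, 7, 17}
Listing elements: 3, 6, 7, 17
Counting: 4 elements
|A| = 4

4


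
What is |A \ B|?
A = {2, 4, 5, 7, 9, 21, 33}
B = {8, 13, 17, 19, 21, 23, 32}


Set A = {2, 4, 5, 7, 9, 21, 33}
Set B = {8, 13, 17, 19, 21, 23, 32}
A \ B = {2, 4, 5, 7, 9, 33}
|A \ B| = 6

6


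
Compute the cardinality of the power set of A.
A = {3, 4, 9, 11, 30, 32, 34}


Set A = {3, 4, 9, 11, 30, 32, 34}
|A| = 7
The power set P(A) contains all subsets of A.
|P(A)| = 2^|A| = 2^7 = 128

128


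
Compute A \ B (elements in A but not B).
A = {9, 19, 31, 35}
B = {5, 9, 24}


Set A = {9, 19, 31, 35}
Set B = {5, 9, 24}
A \ B includes elements in A that are not in B.
Check each element of A:
9 (in B, remove), 19 (not in B, keep), 31 (not in B, keep), 35 (not in B, keep)
A \ B = {19, 31, 35}

{19, 31, 35}


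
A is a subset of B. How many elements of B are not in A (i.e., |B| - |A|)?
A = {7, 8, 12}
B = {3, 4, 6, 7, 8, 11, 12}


Set A = {7, 8, 12}, |A| = 3
Set B = {3, 4, 6, 7, 8, 11, 12}, |B| = 7
Since A ⊆ B: B \ A = {3, 4, 6, 11}
|B| - |A| = 7 - 3 = 4

4


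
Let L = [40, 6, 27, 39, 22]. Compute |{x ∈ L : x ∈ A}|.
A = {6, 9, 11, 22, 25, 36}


Set A = {6, 9, 11, 22, 25, 36}
Candidates: [40, 6, 27, 39, 22]
Check each candidate:
40 ∉ A, 6 ∈ A, 27 ∉ A, 39 ∉ A, 22 ∈ A
Count of candidates in A: 2

2


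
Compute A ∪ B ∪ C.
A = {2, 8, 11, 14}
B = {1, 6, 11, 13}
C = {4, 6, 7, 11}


Set A = {2, 8, 11, 14}
Set B = {1, 6, 11, 13}
Set C = {4, 6, 7, 11}
First, A ∪ B = {1, 2, 6, 8, 11, 13, 14}
Then, (A ∪ B) ∪ C = {1, 2, 4, 6, 7, 8, 11, 13, 14}

{1, 2, 4, 6, 7, 8, 11, 13, 14}


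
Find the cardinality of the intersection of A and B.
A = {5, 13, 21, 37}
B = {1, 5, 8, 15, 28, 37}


Set A = {5, 13, 21, 37}
Set B = {1, 5, 8, 15, 28, 37}
A ∩ B = {5, 37}
|A ∩ B| = 2

2


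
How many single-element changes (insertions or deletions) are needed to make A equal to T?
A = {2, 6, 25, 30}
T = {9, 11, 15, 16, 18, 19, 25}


Set A = {2, 6, 25, 30}
Set T = {9, 11, 15, 16, 18, 19, 25}
Elements to remove from A (in A, not in T): {2, 6, 30} → 3 removals
Elements to add to A (in T, not in A): {9, 11, 15, 16, 18, 19} → 6 additions
Total edits = 3 + 6 = 9

9


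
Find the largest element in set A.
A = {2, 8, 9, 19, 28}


Set A = {2, 8, 9, 19, 28}
Elements in ascending order: 2, 8, 9, 19, 28
The largest element is 28.

28


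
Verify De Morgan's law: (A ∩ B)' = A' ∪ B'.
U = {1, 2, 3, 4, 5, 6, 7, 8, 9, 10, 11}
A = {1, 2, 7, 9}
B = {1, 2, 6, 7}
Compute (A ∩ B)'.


U = {1, 2, 3, 4, 5, 6, 7, 8, 9, 10, 11}
A = {1, 2, 7, 9}, B = {1, 2, 6, 7}
A ∩ B = {1, 2, 7}
(A ∩ B)' = U \ (A ∩ B) = {3, 4, 5, 6, 8, 9, 10, 11}
Verification via A' ∪ B': A' = {3, 4, 5, 6, 8, 10, 11}, B' = {3, 4, 5, 8, 9, 10, 11}
A' ∪ B' = {3, 4, 5, 6, 8, 9, 10, 11} ✓

{3, 4, 5, 6, 8, 9, 10, 11}


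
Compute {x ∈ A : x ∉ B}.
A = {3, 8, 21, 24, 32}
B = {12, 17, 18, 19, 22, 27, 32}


Set A = {3, 8, 21, 24, 32}
Set B = {12, 17, 18, 19, 22, 27, 32}
Check each element of A against B:
3 ∉ B (include), 8 ∉ B (include), 21 ∉ B (include), 24 ∉ B (include), 32 ∈ B
Elements of A not in B: {3, 8, 21, 24}

{3, 8, 21, 24}


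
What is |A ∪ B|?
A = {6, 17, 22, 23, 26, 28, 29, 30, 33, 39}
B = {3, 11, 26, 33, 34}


Set A = {6, 17, 22, 23, 26, 28, 29, 30, 33, 39}, |A| = 10
Set B = {3, 11, 26, 33, 34}, |B| = 5
A ∩ B = {26, 33}, |A ∩ B| = 2
|A ∪ B| = |A| + |B| - |A ∩ B| = 10 + 5 - 2 = 13

13


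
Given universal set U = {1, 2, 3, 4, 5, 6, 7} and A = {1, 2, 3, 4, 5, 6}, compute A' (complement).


Universal set U = {1, 2, 3, 4, 5, 6, 7}
Set A = {1, 2, 3, 4, 5, 6}
A' = U \ A = elements in U but not in A
Checking each element of U:
1 (in A, exclude), 2 (in A, exclude), 3 (in A, exclude), 4 (in A, exclude), 5 (in A, exclude), 6 (in A, exclude), 7 (not in A, include)
A' = {7}

{7}


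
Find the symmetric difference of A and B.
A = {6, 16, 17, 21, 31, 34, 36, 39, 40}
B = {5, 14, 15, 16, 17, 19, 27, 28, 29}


Set A = {6, 16, 17, 21, 31, 34, 36, 39, 40}
Set B = {5, 14, 15, 16, 17, 19, 27, 28, 29}
A △ B = (A \ B) ∪ (B \ A)
Elements in A but not B: {6, 21, 31, 34, 36, 39, 40}
Elements in B but not A: {5, 14, 15, 19, 27, 28, 29}
A △ B = {5, 6, 14, 15, 19, 21, 27, 28, 29, 31, 34, 36, 39, 40}

{5, 6, 14, 15, 19, 21, 27, 28, 29, 31, 34, 36, 39, 40}


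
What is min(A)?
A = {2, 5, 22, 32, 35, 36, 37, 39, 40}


Set A = {2, 5, 22, 32, 35, 36, 37, 39, 40}
Elements in ascending order: 2, 5, 22, 32, 35, 36, 37, 39, 40
The smallest element is 2.

2


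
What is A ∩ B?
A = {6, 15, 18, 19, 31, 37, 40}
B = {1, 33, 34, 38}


Set A = {6, 15, 18, 19, 31, 37, 40}
Set B = {1, 33, 34, 38}
A ∩ B includes only elements in both sets.
Check each element of A against B:
6 ✗, 15 ✗, 18 ✗, 19 ✗, 31 ✗, 37 ✗, 40 ✗
A ∩ B = {}

{}


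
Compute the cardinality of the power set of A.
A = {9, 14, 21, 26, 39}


Set A = {9, 14, 21, 26, 39}
|A| = 5
The power set P(A) contains all subsets of A.
|P(A)| = 2^|A| = 2^5 = 32

32


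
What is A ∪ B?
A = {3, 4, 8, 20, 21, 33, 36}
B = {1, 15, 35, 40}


Set A = {3, 4, 8, 20, 21, 33, 36}
Set B = {1, 15, 35, 40}
A ∪ B includes all elements in either set.
Elements from A: {3, 4, 8, 20, 21, 33, 36}
Elements from B not already included: {1, 15, 35, 40}
A ∪ B = {1, 3, 4, 8, 15, 20, 21, 33, 35, 36, 40}

{1, 3, 4, 8, 15, 20, 21, 33, 35, 36, 40}


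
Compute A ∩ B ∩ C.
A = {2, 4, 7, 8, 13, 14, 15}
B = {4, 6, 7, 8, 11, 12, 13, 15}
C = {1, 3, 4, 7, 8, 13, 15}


Set A = {2, 4, 7, 8, 13, 14, 15}
Set B = {4, 6, 7, 8, 11, 12, 13, 15}
Set C = {1, 3, 4, 7, 8, 13, 15}
First, A ∩ B = {4, 7, 8, 13, 15}
Then, (A ∩ B) ∩ C = {4, 7, 8, 13, 15}

{4, 7, 8, 13, 15}


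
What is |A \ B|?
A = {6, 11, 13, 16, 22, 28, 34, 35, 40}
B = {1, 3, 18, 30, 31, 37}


Set A = {6, 11, 13, 16, 22, 28, 34, 35, 40}
Set B = {1, 3, 18, 30, 31, 37}
A \ B = {6, 11, 13, 16, 22, 28, 34, 35, 40}
|A \ B| = 9

9


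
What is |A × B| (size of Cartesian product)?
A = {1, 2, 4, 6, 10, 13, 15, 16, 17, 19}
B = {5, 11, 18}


Set A = {1, 2, 4, 6, 10, 13, 15, 16, 17, 19} has 10 elements.
Set B = {5, 11, 18} has 3 elements.
|A × B| = |A| × |B| = 10 × 3 = 30

30


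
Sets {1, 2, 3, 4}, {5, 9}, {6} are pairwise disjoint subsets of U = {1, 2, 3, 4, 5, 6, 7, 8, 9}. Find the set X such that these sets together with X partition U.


U = {1, 2, 3, 4, 5, 6, 7, 8, 9}
Shown blocks: {1, 2, 3, 4}, {5, 9}, {6}
A partition's blocks are pairwise disjoint and cover U, so the missing block = U \ (union of shown blocks).
Union of shown blocks: {1, 2, 3, 4, 5, 6, 9}
Missing block = U \ (union) = {7, 8}

{7, 8}


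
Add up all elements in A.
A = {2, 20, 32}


Set A = {2, 20, 32}
Sum = 2 + 20 + 32 = 54

54


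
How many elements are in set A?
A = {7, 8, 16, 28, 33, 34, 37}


Set A = {7, 8, 16, 28, 33, 34, 37}
Listing elements: 7, 8, 16, 28, 33, 34, 37
Counting: 7 elements
|A| = 7

7


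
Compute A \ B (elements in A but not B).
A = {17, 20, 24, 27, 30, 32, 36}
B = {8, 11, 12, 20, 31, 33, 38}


Set A = {17, 20, 24, 27, 30, 32, 36}
Set B = {8, 11, 12, 20, 31, 33, 38}
A \ B includes elements in A that are not in B.
Check each element of A:
17 (not in B, keep), 20 (in B, remove), 24 (not in B, keep), 27 (not in B, keep), 30 (not in B, keep), 32 (not in B, keep), 36 (not in B, keep)
A \ B = {17, 24, 27, 30, 32, 36}

{17, 24, 27, 30, 32, 36}


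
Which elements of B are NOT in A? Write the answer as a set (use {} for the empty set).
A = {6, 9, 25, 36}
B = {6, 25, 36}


Set A = {6, 9, 25, 36}
Set B = {6, 25, 36}
Check each element of B against A:
6 ∈ A, 25 ∈ A, 36 ∈ A
Elements of B not in A: {}

{}


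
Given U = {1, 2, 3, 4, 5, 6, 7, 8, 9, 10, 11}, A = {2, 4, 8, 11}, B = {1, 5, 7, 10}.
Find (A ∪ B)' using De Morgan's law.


U = {1, 2, 3, 4, 5, 6, 7, 8, 9, 10, 11}
A = {2, 4, 8, 11}, B = {1, 5, 7, 10}
A ∪ B = {1, 2, 4, 5, 7, 8, 10, 11}
(A ∪ B)' = U \ (A ∪ B) = {3, 6, 9}
Verification via A' ∩ B': A' = {1, 3, 5, 6, 7, 9, 10}, B' = {2, 3, 4, 6, 8, 9, 11}
A' ∩ B' = {3, 6, 9} ✓

{3, 6, 9}


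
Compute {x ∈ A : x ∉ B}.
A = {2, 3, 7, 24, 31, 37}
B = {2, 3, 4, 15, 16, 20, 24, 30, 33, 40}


Set A = {2, 3, 7, 24, 31, 37}
Set B = {2, 3, 4, 15, 16, 20, 24, 30, 33, 40}
Check each element of A against B:
2 ∈ B, 3 ∈ B, 7 ∉ B (include), 24 ∈ B, 31 ∉ B (include), 37 ∉ B (include)
Elements of A not in B: {7, 31, 37}

{7, 31, 37}


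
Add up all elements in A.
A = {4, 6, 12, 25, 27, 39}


Set A = {4, 6, 12, 25, 27, 39}
Sum = 4 + 6 + 12 + 25 + 27 + 39 = 113

113


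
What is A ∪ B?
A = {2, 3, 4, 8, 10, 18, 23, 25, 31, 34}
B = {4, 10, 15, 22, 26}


Set A = {2, 3, 4, 8, 10, 18, 23, 25, 31, 34}
Set B = {4, 10, 15, 22, 26}
A ∪ B includes all elements in either set.
Elements from A: {2, 3, 4, 8, 10, 18, 23, 25, 31, 34}
Elements from B not already included: {15, 22, 26}
A ∪ B = {2, 3, 4, 8, 10, 15, 18, 22, 23, 25, 26, 31, 34}

{2, 3, 4, 8, 10, 15, 18, 22, 23, 25, 26, 31, 34}


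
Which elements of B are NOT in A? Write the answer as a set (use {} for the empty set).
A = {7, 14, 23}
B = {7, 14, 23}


Set A = {7, 14, 23}
Set B = {7, 14, 23}
Check each element of B against A:
7 ∈ A, 14 ∈ A, 23 ∈ A
Elements of B not in A: {}

{}


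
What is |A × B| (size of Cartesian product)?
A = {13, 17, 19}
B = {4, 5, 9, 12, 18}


Set A = {13, 17, 19} has 3 elements.
Set B = {4, 5, 9, 12, 18} has 5 elements.
|A × B| = |A| × |B| = 3 × 5 = 15

15


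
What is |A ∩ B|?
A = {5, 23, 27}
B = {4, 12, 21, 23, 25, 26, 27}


Set A = {5, 23, 27}
Set B = {4, 12, 21, 23, 25, 26, 27}
A ∩ B = {23, 27}
|A ∩ B| = 2

2


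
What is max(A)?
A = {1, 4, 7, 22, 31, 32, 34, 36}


Set A = {1, 4, 7, 22, 31, 32, 34, 36}
Elements in ascending order: 1, 4, 7, 22, 31, 32, 34, 36
The largest element is 36.

36


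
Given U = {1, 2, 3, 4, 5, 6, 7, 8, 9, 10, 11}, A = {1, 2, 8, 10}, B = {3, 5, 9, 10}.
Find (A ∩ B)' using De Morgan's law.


U = {1, 2, 3, 4, 5, 6, 7, 8, 9, 10, 11}
A = {1, 2, 8, 10}, B = {3, 5, 9, 10}
A ∩ B = {10}
(A ∩ B)' = U \ (A ∩ B) = {1, 2, 3, 4, 5, 6, 7, 8, 9, 11}
Verification via A' ∪ B': A' = {3, 4, 5, 6, 7, 9, 11}, B' = {1, 2, 4, 6, 7, 8, 11}
A' ∪ B' = {1, 2, 3, 4, 5, 6, 7, 8, 9, 11} ✓

{1, 2, 3, 4, 5, 6, 7, 8, 9, 11}


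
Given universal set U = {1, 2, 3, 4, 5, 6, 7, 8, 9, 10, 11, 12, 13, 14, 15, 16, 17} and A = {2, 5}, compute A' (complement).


Universal set U = {1, 2, 3, 4, 5, 6, 7, 8, 9, 10, 11, 12, 13, 14, 15, 16, 17}
Set A = {2, 5}
A' = U \ A = elements in U but not in A
Checking each element of U:
1 (not in A, include), 2 (in A, exclude), 3 (not in A, include), 4 (not in A, include), 5 (in A, exclude), 6 (not in A, include), 7 (not in A, include), 8 (not in A, include), 9 (not in A, include), 10 (not in A, include), 11 (not in A, include), 12 (not in A, include), 13 (not in A, include), 14 (not in A, include), 15 (not in A, include), 16 (not in A, include), 17 (not in A, include)
A' = {1, 3, 4, 6, 7, 8, 9, 10, 11, 12, 13, 14, 15, 16, 17}

{1, 3, 4, 6, 7, 8, 9, 10, 11, 12, 13, 14, 15, 16, 17}


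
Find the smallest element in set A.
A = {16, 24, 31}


Set A = {16, 24, 31}
Elements in ascending order: 16, 24, 31
The smallest element is 16.

16


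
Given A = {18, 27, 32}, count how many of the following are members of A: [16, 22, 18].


Set A = {18, 27, 32}
Candidates: [16, 22, 18]
Check each candidate:
16 ∉ A, 22 ∉ A, 18 ∈ A
Count of candidates in A: 1

1


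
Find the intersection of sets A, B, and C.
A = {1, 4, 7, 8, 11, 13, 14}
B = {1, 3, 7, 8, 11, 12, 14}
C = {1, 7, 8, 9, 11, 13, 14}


Set A = {1, 4, 7, 8, 11, 13, 14}
Set B = {1, 3, 7, 8, 11, 12, 14}
Set C = {1, 7, 8, 9, 11, 13, 14}
First, A ∩ B = {1, 7, 8, 11, 14}
Then, (A ∩ B) ∩ C = {1, 7, 8, 11, 14}

{1, 7, 8, 11, 14}


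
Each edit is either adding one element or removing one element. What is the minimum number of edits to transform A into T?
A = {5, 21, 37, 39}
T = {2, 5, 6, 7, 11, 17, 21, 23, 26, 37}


Set A = {5, 21, 37, 39}
Set T = {2, 5, 6, 7, 11, 17, 21, 23, 26, 37}
Elements to remove from A (in A, not in T): {39} → 1 removals
Elements to add to A (in T, not in A): {2, 6, 7, 11, 17, 23, 26} → 7 additions
Total edits = 1 + 7 = 8

8


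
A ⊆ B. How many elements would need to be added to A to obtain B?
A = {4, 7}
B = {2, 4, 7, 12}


Set A = {4, 7}, |A| = 2
Set B = {2, 4, 7, 12}, |B| = 4
Since A ⊆ B: B \ A = {2, 12}
|B| - |A| = 4 - 2 = 2

2


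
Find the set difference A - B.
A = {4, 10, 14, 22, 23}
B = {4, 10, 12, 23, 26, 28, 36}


Set A = {4, 10, 14, 22, 23}
Set B = {4, 10, 12, 23, 26, 28, 36}
A \ B includes elements in A that are not in B.
Check each element of A:
4 (in B, remove), 10 (in B, remove), 14 (not in B, keep), 22 (not in B, keep), 23 (in B, remove)
A \ B = {14, 22}

{14, 22}


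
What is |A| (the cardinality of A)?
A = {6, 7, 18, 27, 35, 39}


Set A = {6, 7, 18, 27, 35, 39}
Listing elements: 6, 7, 18, 27, 35, 39
Counting: 6 elements
|A| = 6

6


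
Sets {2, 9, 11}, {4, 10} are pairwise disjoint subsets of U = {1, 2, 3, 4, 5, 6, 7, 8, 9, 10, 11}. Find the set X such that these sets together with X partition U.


U = {1, 2, 3, 4, 5, 6, 7, 8, 9, 10, 11}
Shown blocks: {2, 9, 11}, {4, 10}
A partition's blocks are pairwise disjoint and cover U, so the missing block = U \ (union of shown blocks).
Union of shown blocks: {2, 4, 9, 10, 11}
Missing block = U \ (union) = {1, 3, 5, 6, 7, 8}

{1, 3, 5, 6, 7, 8}


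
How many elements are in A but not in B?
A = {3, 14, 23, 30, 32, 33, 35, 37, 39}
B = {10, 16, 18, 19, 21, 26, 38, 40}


Set A = {3, 14, 23, 30, 32, 33, 35, 37, 39}
Set B = {10, 16, 18, 19, 21, 26, 38, 40}
A \ B = {3, 14, 23, 30, 32, 33, 35, 37, 39}
|A \ B| = 9

9


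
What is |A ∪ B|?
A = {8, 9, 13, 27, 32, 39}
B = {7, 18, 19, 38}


Set A = {8, 9, 13, 27, 32, 39}, |A| = 6
Set B = {7, 18, 19, 38}, |B| = 4
A ∩ B = {}, |A ∩ B| = 0
|A ∪ B| = |A| + |B| - |A ∩ B| = 6 + 4 - 0 = 10

10


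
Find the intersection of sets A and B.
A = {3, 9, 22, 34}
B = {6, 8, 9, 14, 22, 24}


Set A = {3, 9, 22, 34}
Set B = {6, 8, 9, 14, 22, 24}
A ∩ B includes only elements in both sets.
Check each element of A against B:
3 ✗, 9 ✓, 22 ✓, 34 ✗
A ∩ B = {9, 22}

{9, 22}


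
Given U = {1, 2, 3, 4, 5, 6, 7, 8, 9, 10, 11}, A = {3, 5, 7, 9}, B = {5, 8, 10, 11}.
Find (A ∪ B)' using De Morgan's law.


U = {1, 2, 3, 4, 5, 6, 7, 8, 9, 10, 11}
A = {3, 5, 7, 9}, B = {5, 8, 10, 11}
A ∪ B = {3, 5, 7, 8, 9, 10, 11}
(A ∪ B)' = U \ (A ∪ B) = {1, 2, 4, 6}
Verification via A' ∩ B': A' = {1, 2, 4, 6, 8, 10, 11}, B' = {1, 2, 3, 4, 6, 7, 9}
A' ∩ B' = {1, 2, 4, 6} ✓

{1, 2, 4, 6}


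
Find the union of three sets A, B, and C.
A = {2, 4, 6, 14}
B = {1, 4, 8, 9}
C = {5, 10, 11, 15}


Set A = {2, 4, 6, 14}
Set B = {1, 4, 8, 9}
Set C = {5, 10, 11, 15}
First, A ∪ B = {1, 2, 4, 6, 8, 9, 14}
Then, (A ∪ B) ∪ C = {1, 2, 4, 5, 6, 8, 9, 10, 11, 14, 15}

{1, 2, 4, 5, 6, 8, 9, 10, 11, 14, 15}


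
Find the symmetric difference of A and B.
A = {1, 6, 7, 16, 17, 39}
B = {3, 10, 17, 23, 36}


Set A = {1, 6, 7, 16, 17, 39}
Set B = {3, 10, 17, 23, 36}
A △ B = (A \ B) ∪ (B \ A)
Elements in A but not B: {1, 6, 7, 16, 39}
Elements in B but not A: {3, 10, 23, 36}
A △ B = {1, 3, 6, 7, 10, 16, 23, 36, 39}

{1, 3, 6, 7, 10, 16, 23, 36, 39}


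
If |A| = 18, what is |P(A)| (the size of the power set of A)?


The set has 18 elements.
The power set contains all possible subsets.
|P(A)| = 2^|A| = 2^18 = 262144

262144


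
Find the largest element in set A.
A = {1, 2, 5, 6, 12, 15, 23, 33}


Set A = {1, 2, 5, 6, 12, 15, 23, 33}
Elements in ascending order: 1, 2, 5, 6, 12, 15, 23, 33
The largest element is 33.

33


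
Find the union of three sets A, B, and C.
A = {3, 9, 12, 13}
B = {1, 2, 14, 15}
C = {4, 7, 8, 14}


Set A = {3, 9, 12, 13}
Set B = {1, 2, 14, 15}
Set C = {4, 7, 8, 14}
First, A ∪ B = {1, 2, 3, 9, 12, 13, 14, 15}
Then, (A ∪ B) ∪ C = {1, 2, 3, 4, 7, 8, 9, 12, 13, 14, 15}

{1, 2, 3, 4, 7, 8, 9, 12, 13, 14, 15}


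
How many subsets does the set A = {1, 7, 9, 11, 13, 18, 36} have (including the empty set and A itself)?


Set A = {1, 7, 9, 11, 13, 18, 36}
|A| = 7
The power set P(A) contains all subsets of A.
|P(A)| = 2^|A| = 2^7 = 128

128


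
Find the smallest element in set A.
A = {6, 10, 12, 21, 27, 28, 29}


Set A = {6, 10, 12, 21, 27, 28, 29}
Elements in ascending order: 6, 10, 12, 21, 27, 28, 29
The smallest element is 6.

6


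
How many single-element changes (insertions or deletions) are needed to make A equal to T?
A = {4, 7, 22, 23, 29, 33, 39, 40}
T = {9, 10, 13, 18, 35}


Set A = {4, 7, 22, 23, 29, 33, 39, 40}
Set T = {9, 10, 13, 18, 35}
Elements to remove from A (in A, not in T): {4, 7, 22, 23, 29, 33, 39, 40} → 8 removals
Elements to add to A (in T, not in A): {9, 10, 13, 18, 35} → 5 additions
Total edits = 8 + 5 = 13

13


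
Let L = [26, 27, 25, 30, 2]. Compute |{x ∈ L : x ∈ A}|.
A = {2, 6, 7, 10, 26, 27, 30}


Set A = {2, 6, 7, 10, 26, 27, 30}
Candidates: [26, 27, 25, 30, 2]
Check each candidate:
26 ∈ A, 27 ∈ A, 25 ∉ A, 30 ∈ A, 2 ∈ A
Count of candidates in A: 4

4


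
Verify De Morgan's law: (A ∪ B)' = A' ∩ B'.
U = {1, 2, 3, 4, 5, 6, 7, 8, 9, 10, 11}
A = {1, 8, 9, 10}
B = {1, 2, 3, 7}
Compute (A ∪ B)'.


U = {1, 2, 3, 4, 5, 6, 7, 8, 9, 10, 11}
A = {1, 8, 9, 10}, B = {1, 2, 3, 7}
A ∪ B = {1, 2, 3, 7, 8, 9, 10}
(A ∪ B)' = U \ (A ∪ B) = {4, 5, 6, 11}
Verification via A' ∩ B': A' = {2, 3, 4, 5, 6, 7, 11}, B' = {4, 5, 6, 8, 9, 10, 11}
A' ∩ B' = {4, 5, 6, 11} ✓

{4, 5, 6, 11}


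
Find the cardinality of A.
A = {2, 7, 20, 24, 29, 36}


Set A = {2, 7, 20, 24, 29, 36}
Listing elements: 2, 7, 20, 24, 29, 36
Counting: 6 elements
|A| = 6

6


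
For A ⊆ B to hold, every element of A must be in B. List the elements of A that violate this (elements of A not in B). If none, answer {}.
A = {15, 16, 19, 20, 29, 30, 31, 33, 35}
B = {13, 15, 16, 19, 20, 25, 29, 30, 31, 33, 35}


Set A = {15, 16, 19, 20, 29, 30, 31, 33, 35}
Set B = {13, 15, 16, 19, 20, 25, 29, 30, 31, 33, 35}
Check each element of A against B:
15 ∈ B, 16 ∈ B, 19 ∈ B, 20 ∈ B, 29 ∈ B, 30 ∈ B, 31 ∈ B, 33 ∈ B, 35 ∈ B
Elements of A not in B: {}

{}


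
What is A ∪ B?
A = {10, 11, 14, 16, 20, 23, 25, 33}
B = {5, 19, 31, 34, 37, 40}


Set A = {10, 11, 14, 16, 20, 23, 25, 33}
Set B = {5, 19, 31, 34, 37, 40}
A ∪ B includes all elements in either set.
Elements from A: {10, 11, 14, 16, 20, 23, 25, 33}
Elements from B not already included: {5, 19, 31, 34, 37, 40}
A ∪ B = {5, 10, 11, 14, 16, 19, 20, 23, 25, 31, 33, 34, 37, 40}

{5, 10, 11, 14, 16, 19, 20, 23, 25, 31, 33, 34, 37, 40}


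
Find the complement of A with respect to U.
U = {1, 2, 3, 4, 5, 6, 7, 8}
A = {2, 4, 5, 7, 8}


Universal set U = {1, 2, 3, 4, 5, 6, 7, 8}
Set A = {2, 4, 5, 7, 8}
A' = U \ A = elements in U but not in A
Checking each element of U:
1 (not in A, include), 2 (in A, exclude), 3 (not in A, include), 4 (in A, exclude), 5 (in A, exclude), 6 (not in A, include), 7 (in A, exclude), 8 (in A, exclude)
A' = {1, 3, 6}

{1, 3, 6}


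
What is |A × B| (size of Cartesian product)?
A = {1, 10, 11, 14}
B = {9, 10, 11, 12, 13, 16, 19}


Set A = {1, 10, 11, 14} has 4 elements.
Set B = {9, 10, 11, 12, 13, 16, 19} has 7 elements.
|A × B| = |A| × |B| = 4 × 7 = 28

28


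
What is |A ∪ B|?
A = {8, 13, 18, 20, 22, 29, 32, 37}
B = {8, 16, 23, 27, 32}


Set A = {8, 13, 18, 20, 22, 29, 32, 37}, |A| = 8
Set B = {8, 16, 23, 27, 32}, |B| = 5
A ∩ B = {8, 32}, |A ∩ B| = 2
|A ∪ B| = |A| + |B| - |A ∩ B| = 8 + 5 - 2 = 11

11


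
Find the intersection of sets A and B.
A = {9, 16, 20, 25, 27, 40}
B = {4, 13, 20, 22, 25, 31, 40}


Set A = {9, 16, 20, 25, 27, 40}
Set B = {4, 13, 20, 22, 25, 31, 40}
A ∩ B includes only elements in both sets.
Check each element of A against B:
9 ✗, 16 ✗, 20 ✓, 25 ✓, 27 ✗, 40 ✓
A ∩ B = {20, 25, 40}

{20, 25, 40}


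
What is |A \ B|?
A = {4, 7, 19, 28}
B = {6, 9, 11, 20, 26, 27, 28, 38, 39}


Set A = {4, 7, 19, 28}
Set B = {6, 9, 11, 20, 26, 27, 28, 38, 39}
A \ B = {4, 7, 19}
|A \ B| = 3

3


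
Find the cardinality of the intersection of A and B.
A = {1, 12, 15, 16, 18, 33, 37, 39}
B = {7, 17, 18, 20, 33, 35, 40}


Set A = {1, 12, 15, 16, 18, 33, 37, 39}
Set B = {7, 17, 18, 20, 33, 35, 40}
A ∩ B = {18, 33}
|A ∩ B| = 2

2


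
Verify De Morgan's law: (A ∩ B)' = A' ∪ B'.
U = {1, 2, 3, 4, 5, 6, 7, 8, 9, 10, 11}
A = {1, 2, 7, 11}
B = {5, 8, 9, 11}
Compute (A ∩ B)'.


U = {1, 2, 3, 4, 5, 6, 7, 8, 9, 10, 11}
A = {1, 2, 7, 11}, B = {5, 8, 9, 11}
A ∩ B = {11}
(A ∩ B)' = U \ (A ∩ B) = {1, 2, 3, 4, 5, 6, 7, 8, 9, 10}
Verification via A' ∪ B': A' = {3, 4, 5, 6, 8, 9, 10}, B' = {1, 2, 3, 4, 6, 7, 10}
A' ∪ B' = {1, 2, 3, 4, 5, 6, 7, 8, 9, 10} ✓

{1, 2, 3, 4, 5, 6, 7, 8, 9, 10}


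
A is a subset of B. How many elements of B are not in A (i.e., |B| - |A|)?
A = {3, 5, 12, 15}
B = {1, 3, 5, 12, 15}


Set A = {3, 5, 12, 15}, |A| = 4
Set B = {1, 3, 5, 12, 15}, |B| = 5
Since A ⊆ B: B \ A = {1}
|B| - |A| = 5 - 4 = 1

1


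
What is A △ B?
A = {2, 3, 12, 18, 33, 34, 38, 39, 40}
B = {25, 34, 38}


Set A = {2, 3, 12, 18, 33, 34, 38, 39, 40}
Set B = {25, 34, 38}
A △ B = (A \ B) ∪ (B \ A)
Elements in A but not B: {2, 3, 12, 18, 33, 39, 40}
Elements in B but not A: {25}
A △ B = {2, 3, 12, 18, 25, 33, 39, 40}

{2, 3, 12, 18, 25, 33, 39, 40}


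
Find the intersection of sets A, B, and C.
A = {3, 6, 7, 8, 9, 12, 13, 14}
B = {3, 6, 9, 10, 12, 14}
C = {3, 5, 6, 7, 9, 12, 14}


Set A = {3, 6, 7, 8, 9, 12, 13, 14}
Set B = {3, 6, 9, 10, 12, 14}
Set C = {3, 5, 6, 7, 9, 12, 14}
First, A ∩ B = {3, 6, 9, 12, 14}
Then, (A ∩ B) ∩ C = {3, 6, 9, 12, 14}

{3, 6, 9, 12, 14}


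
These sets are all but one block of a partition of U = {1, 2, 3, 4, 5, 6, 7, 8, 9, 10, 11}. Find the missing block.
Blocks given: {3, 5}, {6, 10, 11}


U = {1, 2, 3, 4, 5, 6, 7, 8, 9, 10, 11}
Shown blocks: {3, 5}, {6, 10, 11}
A partition's blocks are pairwise disjoint and cover U, so the missing block = U \ (union of shown blocks).
Union of shown blocks: {3, 5, 6, 10, 11}
Missing block = U \ (union) = {1, 2, 4, 7, 8, 9}

{1, 2, 4, 7, 8, 9}


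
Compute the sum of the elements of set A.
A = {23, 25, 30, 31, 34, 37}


Set A = {23, 25, 30, 31, 34, 37}
Sum = 23 + 25 + 30 + 31 + 34 + 37 = 180

180


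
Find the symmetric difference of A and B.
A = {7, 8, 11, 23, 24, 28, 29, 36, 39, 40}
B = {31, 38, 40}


Set A = {7, 8, 11, 23, 24, 28, 29, 36, 39, 40}
Set B = {31, 38, 40}
A △ B = (A \ B) ∪ (B \ A)
Elements in A but not B: {7, 8, 11, 23, 24, 28, 29, 36, 39}
Elements in B but not A: {31, 38}
A △ B = {7, 8, 11, 23, 24, 28, 29, 31, 36, 38, 39}

{7, 8, 11, 23, 24, 28, 29, 31, 36, 38, 39}


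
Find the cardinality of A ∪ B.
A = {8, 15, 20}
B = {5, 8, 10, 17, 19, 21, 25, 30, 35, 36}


Set A = {8, 15, 20}, |A| = 3
Set B = {5, 8, 10, 17, 19, 21, 25, 30, 35, 36}, |B| = 10
A ∩ B = {8}, |A ∩ B| = 1
|A ∪ B| = |A| + |B| - |A ∩ B| = 3 + 10 - 1 = 12

12


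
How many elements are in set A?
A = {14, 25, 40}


Set A = {14, 25, 40}
Listing elements: 14, 25, 40
Counting: 3 elements
|A| = 3

3


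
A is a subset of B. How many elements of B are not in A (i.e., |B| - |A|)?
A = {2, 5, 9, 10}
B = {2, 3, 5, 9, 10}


Set A = {2, 5, 9, 10}, |A| = 4
Set B = {2, 3, 5, 9, 10}, |B| = 5
Since A ⊆ B: B \ A = {3}
|B| - |A| = 5 - 4 = 1

1


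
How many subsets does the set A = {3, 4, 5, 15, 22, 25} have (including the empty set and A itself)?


Set A = {3, 4, 5, 15, 22, 25}
|A| = 6
The power set P(A) contains all subsets of A.
|P(A)| = 2^|A| = 2^6 = 64

64


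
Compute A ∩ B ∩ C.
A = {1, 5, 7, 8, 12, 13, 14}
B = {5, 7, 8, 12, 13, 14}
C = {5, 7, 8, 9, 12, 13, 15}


Set A = {1, 5, 7, 8, 12, 13, 14}
Set B = {5, 7, 8, 12, 13, 14}
Set C = {5, 7, 8, 9, 12, 13, 15}
First, A ∩ B = {5, 7, 8, 12, 13, 14}
Then, (A ∩ B) ∩ C = {5, 7, 8, 12, 13}

{5, 7, 8, 12, 13}


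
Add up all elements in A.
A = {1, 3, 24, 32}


Set A = {1, 3, 24, 32}
Sum = 1 + 3 + 24 + 32 = 60

60


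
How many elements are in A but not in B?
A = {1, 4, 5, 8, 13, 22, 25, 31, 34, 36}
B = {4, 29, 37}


Set A = {1, 4, 5, 8, 13, 22, 25, 31, 34, 36}
Set B = {4, 29, 37}
A \ B = {1, 5, 8, 13, 22, 25, 31, 34, 36}
|A \ B| = 9

9


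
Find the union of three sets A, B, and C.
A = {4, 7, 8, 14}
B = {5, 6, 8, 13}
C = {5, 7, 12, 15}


Set A = {4, 7, 8, 14}
Set B = {5, 6, 8, 13}
Set C = {5, 7, 12, 15}
First, A ∪ B = {4, 5, 6, 7, 8, 13, 14}
Then, (A ∪ B) ∪ C = {4, 5, 6, 7, 8, 12, 13, 14, 15}

{4, 5, 6, 7, 8, 12, 13, 14, 15}


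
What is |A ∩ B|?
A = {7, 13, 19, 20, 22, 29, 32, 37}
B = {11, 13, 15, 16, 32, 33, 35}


Set A = {7, 13, 19, 20, 22, 29, 32, 37}
Set B = {11, 13, 15, 16, 32, 33, 35}
A ∩ B = {13, 32}
|A ∩ B| = 2

2


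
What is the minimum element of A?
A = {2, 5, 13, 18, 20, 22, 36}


Set A = {2, 5, 13, 18, 20, 22, 36}
Elements in ascending order: 2, 5, 13, 18, 20, 22, 36
The smallest element is 2.

2


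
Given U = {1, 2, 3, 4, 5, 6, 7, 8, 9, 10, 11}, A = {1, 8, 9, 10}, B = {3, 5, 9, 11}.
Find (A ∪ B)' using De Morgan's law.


U = {1, 2, 3, 4, 5, 6, 7, 8, 9, 10, 11}
A = {1, 8, 9, 10}, B = {3, 5, 9, 11}
A ∪ B = {1, 3, 5, 8, 9, 10, 11}
(A ∪ B)' = U \ (A ∪ B) = {2, 4, 6, 7}
Verification via A' ∩ B': A' = {2, 3, 4, 5, 6, 7, 11}, B' = {1, 2, 4, 6, 7, 8, 10}
A' ∩ B' = {2, 4, 6, 7} ✓

{2, 4, 6, 7}


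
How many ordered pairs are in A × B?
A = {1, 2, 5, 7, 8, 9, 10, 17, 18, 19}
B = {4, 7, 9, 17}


Set A = {1, 2, 5, 7, 8, 9, 10, 17, 18, 19} has 10 elements.
Set B = {4, 7, 9, 17} has 4 elements.
|A × B| = |A| × |B| = 10 × 4 = 40

40


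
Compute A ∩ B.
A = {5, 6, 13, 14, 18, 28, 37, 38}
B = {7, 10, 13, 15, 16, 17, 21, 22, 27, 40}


Set A = {5, 6, 13, 14, 18, 28, 37, 38}
Set B = {7, 10, 13, 15, 16, 17, 21, 22, 27, 40}
A ∩ B includes only elements in both sets.
Check each element of A against B:
5 ✗, 6 ✗, 13 ✓, 14 ✗, 18 ✗, 28 ✗, 37 ✗, 38 ✗
A ∩ B = {13}

{13}


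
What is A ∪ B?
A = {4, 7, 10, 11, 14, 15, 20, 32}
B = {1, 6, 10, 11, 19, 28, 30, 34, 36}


Set A = {4, 7, 10, 11, 14, 15, 20, 32}
Set B = {1, 6, 10, 11, 19, 28, 30, 34, 36}
A ∪ B includes all elements in either set.
Elements from A: {4, 7, 10, 11, 14, 15, 20, 32}
Elements from B not already included: {1, 6, 19, 28, 30, 34, 36}
A ∪ B = {1, 4, 6, 7, 10, 11, 14, 15, 19, 20, 28, 30, 32, 34, 36}

{1, 4, 6, 7, 10, 11, 14, 15, 19, 20, 28, 30, 32, 34, 36}


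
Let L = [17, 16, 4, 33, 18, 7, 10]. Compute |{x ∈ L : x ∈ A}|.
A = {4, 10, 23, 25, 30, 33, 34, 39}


Set A = {4, 10, 23, 25, 30, 33, 34, 39}
Candidates: [17, 16, 4, 33, 18, 7, 10]
Check each candidate:
17 ∉ A, 16 ∉ A, 4 ∈ A, 33 ∈ A, 18 ∉ A, 7 ∉ A, 10 ∈ A
Count of candidates in A: 3

3


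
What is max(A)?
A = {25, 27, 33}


Set A = {25, 27, 33}
Elements in ascending order: 25, 27, 33
The largest element is 33.

33


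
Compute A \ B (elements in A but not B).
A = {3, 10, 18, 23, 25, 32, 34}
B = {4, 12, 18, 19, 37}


Set A = {3, 10, 18, 23, 25, 32, 34}
Set B = {4, 12, 18, 19, 37}
A \ B includes elements in A that are not in B.
Check each element of A:
3 (not in B, keep), 10 (not in B, keep), 18 (in B, remove), 23 (not in B, keep), 25 (not in B, keep), 32 (not in B, keep), 34 (not in B, keep)
A \ B = {3, 10, 23, 25, 32, 34}

{3, 10, 23, 25, 32, 34}


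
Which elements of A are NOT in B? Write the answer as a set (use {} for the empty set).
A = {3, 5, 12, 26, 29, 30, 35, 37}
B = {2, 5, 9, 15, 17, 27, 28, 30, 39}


Set A = {3, 5, 12, 26, 29, 30, 35, 37}
Set B = {2, 5, 9, 15, 17, 27, 28, 30, 39}
Check each element of A against B:
3 ∉ B (include), 5 ∈ B, 12 ∉ B (include), 26 ∉ B (include), 29 ∉ B (include), 30 ∈ B, 35 ∉ B (include), 37 ∉ B (include)
Elements of A not in B: {3, 12, 26, 29, 35, 37}

{3, 12, 26, 29, 35, 37}


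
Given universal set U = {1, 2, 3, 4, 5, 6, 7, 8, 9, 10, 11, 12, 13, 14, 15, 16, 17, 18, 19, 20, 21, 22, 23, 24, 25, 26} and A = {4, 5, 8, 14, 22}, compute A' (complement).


Universal set U = {1, 2, 3, 4, 5, 6, 7, 8, 9, 10, 11, 12, 13, 14, 15, 16, 17, 18, 19, 20, 21, 22, 23, 24, 25, 26}
Set A = {4, 5, 8, 14, 22}
A' = U \ A = elements in U but not in A
Checking each element of U:
1 (not in A, include), 2 (not in A, include), 3 (not in A, include), 4 (in A, exclude), 5 (in A, exclude), 6 (not in A, include), 7 (not in A, include), 8 (in A, exclude), 9 (not in A, include), 10 (not in A, include), 11 (not in A, include), 12 (not in A, include), 13 (not in A, include), 14 (in A, exclude), 15 (not in A, include), 16 (not in A, include), 17 (not in A, include), 18 (not in A, include), 19 (not in A, include), 20 (not in A, include), 21 (not in A, include), 22 (in A, exclude), 23 (not in A, include), 24 (not in A, include), 25 (not in A, include), 26 (not in A, include)
A' = {1, 2, 3, 6, 7, 9, 10, 11, 12, 13, 15, 16, 17, 18, 19, 20, 21, 23, 24, 25, 26}

{1, 2, 3, 6, 7, 9, 10, 11, 12, 13, 15, 16, 17, 18, 19, 20, 21, 23, 24, 25, 26}


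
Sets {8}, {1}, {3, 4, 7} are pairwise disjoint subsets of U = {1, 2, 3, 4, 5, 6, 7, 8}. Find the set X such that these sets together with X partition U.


U = {1, 2, 3, 4, 5, 6, 7, 8}
Shown blocks: {8}, {1}, {3, 4, 7}
A partition's blocks are pairwise disjoint and cover U, so the missing block = U \ (union of shown blocks).
Union of shown blocks: {1, 3, 4, 7, 8}
Missing block = U \ (union) = {2, 5, 6}

{2, 5, 6}


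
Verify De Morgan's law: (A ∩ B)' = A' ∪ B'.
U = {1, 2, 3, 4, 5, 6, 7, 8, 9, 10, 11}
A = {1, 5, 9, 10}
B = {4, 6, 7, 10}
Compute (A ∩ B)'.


U = {1, 2, 3, 4, 5, 6, 7, 8, 9, 10, 11}
A = {1, 5, 9, 10}, B = {4, 6, 7, 10}
A ∩ B = {10}
(A ∩ B)' = U \ (A ∩ B) = {1, 2, 3, 4, 5, 6, 7, 8, 9, 11}
Verification via A' ∪ B': A' = {2, 3, 4, 6, 7, 8, 11}, B' = {1, 2, 3, 5, 8, 9, 11}
A' ∪ B' = {1, 2, 3, 4, 5, 6, 7, 8, 9, 11} ✓

{1, 2, 3, 4, 5, 6, 7, 8, 9, 11}


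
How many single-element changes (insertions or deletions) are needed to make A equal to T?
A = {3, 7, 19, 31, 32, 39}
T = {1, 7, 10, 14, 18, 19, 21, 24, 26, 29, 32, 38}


Set A = {3, 7, 19, 31, 32, 39}
Set T = {1, 7, 10, 14, 18, 19, 21, 24, 26, 29, 32, 38}
Elements to remove from A (in A, not in T): {3, 31, 39} → 3 removals
Elements to add to A (in T, not in A): {1, 10, 14, 18, 21, 24, 26, 29, 38} → 9 additions
Total edits = 3 + 9 = 12

12
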